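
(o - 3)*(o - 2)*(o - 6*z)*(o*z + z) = o^4*z - 6*o^3*z^2 - 4*o^3*z + 24*o^2*z^2 + o^2*z - 6*o*z^2 + 6*o*z - 36*z^2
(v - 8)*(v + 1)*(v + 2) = v^3 - 5*v^2 - 22*v - 16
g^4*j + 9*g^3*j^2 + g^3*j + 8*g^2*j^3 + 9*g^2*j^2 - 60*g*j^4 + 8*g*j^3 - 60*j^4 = (g - 2*j)*(g + 5*j)*(g + 6*j)*(g*j + j)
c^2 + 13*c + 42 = (c + 6)*(c + 7)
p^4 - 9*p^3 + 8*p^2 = p^2*(p - 8)*(p - 1)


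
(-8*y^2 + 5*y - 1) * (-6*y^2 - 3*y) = 48*y^4 - 6*y^3 - 9*y^2 + 3*y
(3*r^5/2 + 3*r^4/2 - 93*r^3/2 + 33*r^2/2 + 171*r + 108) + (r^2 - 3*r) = 3*r^5/2 + 3*r^4/2 - 93*r^3/2 + 35*r^2/2 + 168*r + 108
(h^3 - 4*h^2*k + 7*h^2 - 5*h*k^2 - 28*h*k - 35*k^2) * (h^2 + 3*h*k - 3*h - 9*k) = h^5 - h^4*k + 4*h^4 - 17*h^3*k^2 - 4*h^3*k - 21*h^3 - 15*h^2*k^3 - 68*h^2*k^2 + 21*h^2*k - 60*h*k^3 + 357*h*k^2 + 315*k^3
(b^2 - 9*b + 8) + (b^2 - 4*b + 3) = 2*b^2 - 13*b + 11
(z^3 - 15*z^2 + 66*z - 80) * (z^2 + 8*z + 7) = z^5 - 7*z^4 - 47*z^3 + 343*z^2 - 178*z - 560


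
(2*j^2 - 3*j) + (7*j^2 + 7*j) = 9*j^2 + 4*j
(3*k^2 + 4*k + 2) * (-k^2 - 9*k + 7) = -3*k^4 - 31*k^3 - 17*k^2 + 10*k + 14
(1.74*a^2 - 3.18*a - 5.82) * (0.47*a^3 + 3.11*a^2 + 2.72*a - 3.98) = 0.8178*a^5 + 3.9168*a^4 - 7.8924*a^3 - 33.675*a^2 - 3.174*a + 23.1636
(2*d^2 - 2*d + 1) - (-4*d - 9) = 2*d^2 + 2*d + 10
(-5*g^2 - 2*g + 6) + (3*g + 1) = -5*g^2 + g + 7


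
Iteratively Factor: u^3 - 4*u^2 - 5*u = (u + 1)*(u^2 - 5*u) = u*(u + 1)*(u - 5)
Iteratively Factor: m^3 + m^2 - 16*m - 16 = (m + 4)*(m^2 - 3*m - 4) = (m + 1)*(m + 4)*(m - 4)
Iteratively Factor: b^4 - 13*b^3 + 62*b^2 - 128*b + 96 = (b - 4)*(b^3 - 9*b^2 + 26*b - 24) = (b - 4)^2*(b^2 - 5*b + 6) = (b - 4)^2*(b - 3)*(b - 2)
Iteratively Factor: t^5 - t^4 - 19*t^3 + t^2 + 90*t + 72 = (t + 2)*(t^4 - 3*t^3 - 13*t^2 + 27*t + 36) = (t + 1)*(t + 2)*(t^3 - 4*t^2 - 9*t + 36) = (t - 3)*(t + 1)*(t + 2)*(t^2 - t - 12) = (t - 3)*(t + 1)*(t + 2)*(t + 3)*(t - 4)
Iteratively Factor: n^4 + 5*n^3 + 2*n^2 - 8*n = (n)*(n^3 + 5*n^2 + 2*n - 8) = n*(n - 1)*(n^2 + 6*n + 8) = n*(n - 1)*(n + 2)*(n + 4)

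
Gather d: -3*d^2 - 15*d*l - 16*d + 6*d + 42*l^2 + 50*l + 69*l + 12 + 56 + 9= -3*d^2 + d*(-15*l - 10) + 42*l^2 + 119*l + 77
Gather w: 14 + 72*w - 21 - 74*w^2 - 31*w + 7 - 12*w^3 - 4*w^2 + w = -12*w^3 - 78*w^2 + 42*w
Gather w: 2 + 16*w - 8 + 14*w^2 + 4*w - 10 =14*w^2 + 20*w - 16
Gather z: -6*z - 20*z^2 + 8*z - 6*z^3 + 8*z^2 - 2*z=-6*z^3 - 12*z^2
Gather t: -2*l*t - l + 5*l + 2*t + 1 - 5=4*l + t*(2 - 2*l) - 4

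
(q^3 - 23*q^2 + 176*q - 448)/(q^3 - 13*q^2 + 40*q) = (q^2 - 15*q + 56)/(q*(q - 5))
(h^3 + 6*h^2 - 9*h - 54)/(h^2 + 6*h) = h - 9/h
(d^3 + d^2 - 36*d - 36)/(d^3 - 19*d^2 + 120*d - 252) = (d^2 + 7*d + 6)/(d^2 - 13*d + 42)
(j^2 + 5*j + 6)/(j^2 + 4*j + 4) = (j + 3)/(j + 2)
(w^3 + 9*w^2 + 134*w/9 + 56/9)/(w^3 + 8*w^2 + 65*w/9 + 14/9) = (3*w + 4)/(3*w + 1)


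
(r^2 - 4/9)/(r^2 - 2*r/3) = (r + 2/3)/r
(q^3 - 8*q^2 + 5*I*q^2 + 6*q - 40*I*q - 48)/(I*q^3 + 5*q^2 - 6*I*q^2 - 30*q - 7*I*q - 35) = (-I*q^3 + q^2*(5 + 8*I) - 2*q*(20 + 3*I) + 48*I)/(q^3 - q^2*(6 + 5*I) + q*(-7 + 30*I) + 35*I)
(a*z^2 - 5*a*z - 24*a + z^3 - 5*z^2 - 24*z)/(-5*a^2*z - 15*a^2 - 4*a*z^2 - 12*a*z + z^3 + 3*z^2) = (z - 8)/(-5*a + z)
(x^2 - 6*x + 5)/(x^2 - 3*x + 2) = (x - 5)/(x - 2)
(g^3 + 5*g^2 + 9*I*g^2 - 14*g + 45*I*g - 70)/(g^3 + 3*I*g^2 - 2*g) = (g^2 + g*(5 + 7*I) + 35*I)/(g*(g + I))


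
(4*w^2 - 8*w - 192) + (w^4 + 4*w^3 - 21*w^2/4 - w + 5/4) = w^4 + 4*w^3 - 5*w^2/4 - 9*w - 763/4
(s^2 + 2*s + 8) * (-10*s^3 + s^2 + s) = -10*s^5 - 19*s^4 - 77*s^3 + 10*s^2 + 8*s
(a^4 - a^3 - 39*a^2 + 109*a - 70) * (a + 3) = a^5 + 2*a^4 - 42*a^3 - 8*a^2 + 257*a - 210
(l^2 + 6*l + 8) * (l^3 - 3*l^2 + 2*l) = l^5 + 3*l^4 - 8*l^3 - 12*l^2 + 16*l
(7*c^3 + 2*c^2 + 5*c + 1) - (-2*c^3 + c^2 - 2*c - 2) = 9*c^3 + c^2 + 7*c + 3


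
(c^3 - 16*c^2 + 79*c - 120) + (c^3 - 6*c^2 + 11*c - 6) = 2*c^3 - 22*c^2 + 90*c - 126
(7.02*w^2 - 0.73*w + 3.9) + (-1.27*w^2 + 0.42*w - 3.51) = 5.75*w^2 - 0.31*w + 0.39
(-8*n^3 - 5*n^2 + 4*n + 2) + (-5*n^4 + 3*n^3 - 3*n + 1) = -5*n^4 - 5*n^3 - 5*n^2 + n + 3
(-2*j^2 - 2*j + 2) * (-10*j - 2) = 20*j^3 + 24*j^2 - 16*j - 4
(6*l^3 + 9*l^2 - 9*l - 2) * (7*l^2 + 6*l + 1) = 42*l^5 + 99*l^4 - 3*l^3 - 59*l^2 - 21*l - 2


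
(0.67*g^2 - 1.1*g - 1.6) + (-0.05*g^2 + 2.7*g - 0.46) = 0.62*g^2 + 1.6*g - 2.06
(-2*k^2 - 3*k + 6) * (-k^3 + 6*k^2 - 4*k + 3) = 2*k^5 - 9*k^4 - 16*k^3 + 42*k^2 - 33*k + 18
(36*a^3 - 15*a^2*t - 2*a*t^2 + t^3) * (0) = 0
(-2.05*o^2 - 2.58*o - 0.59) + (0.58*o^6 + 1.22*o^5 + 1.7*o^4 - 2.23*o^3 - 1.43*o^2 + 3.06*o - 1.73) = 0.58*o^6 + 1.22*o^5 + 1.7*o^4 - 2.23*o^3 - 3.48*o^2 + 0.48*o - 2.32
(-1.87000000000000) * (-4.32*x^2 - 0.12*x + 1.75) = 8.0784*x^2 + 0.2244*x - 3.2725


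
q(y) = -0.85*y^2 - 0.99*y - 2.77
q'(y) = -1.7*y - 0.99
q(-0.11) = -2.67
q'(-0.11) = -0.80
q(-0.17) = -2.63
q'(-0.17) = -0.70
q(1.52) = -6.24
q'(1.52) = -3.57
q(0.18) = -2.98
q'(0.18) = -1.30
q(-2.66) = -6.15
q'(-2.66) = 3.53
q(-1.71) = -3.56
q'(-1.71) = 1.92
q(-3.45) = -9.47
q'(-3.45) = 4.88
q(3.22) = -14.77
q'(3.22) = -6.46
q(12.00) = -137.05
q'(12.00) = -21.39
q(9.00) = -80.53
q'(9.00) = -16.29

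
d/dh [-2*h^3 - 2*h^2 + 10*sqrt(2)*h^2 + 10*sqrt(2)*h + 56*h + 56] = -6*h^2 - 4*h + 20*sqrt(2)*h + 10*sqrt(2) + 56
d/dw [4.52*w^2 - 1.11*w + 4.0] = 9.04*w - 1.11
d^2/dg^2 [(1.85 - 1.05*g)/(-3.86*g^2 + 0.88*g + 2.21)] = ((16.13 - 24.318*g)*(-3.86*g^2 + 0.88*g + 2.21) - (1.05*g - 1.85)*(7.72*g - 0.88)*(15.44*g - 1.76))/(-3.86*g^2 + 0.88*g + 2.21)^3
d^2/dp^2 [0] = 0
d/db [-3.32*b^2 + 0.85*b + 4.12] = 0.85 - 6.64*b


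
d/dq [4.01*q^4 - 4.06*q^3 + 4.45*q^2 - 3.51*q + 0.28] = 16.04*q^3 - 12.18*q^2 + 8.9*q - 3.51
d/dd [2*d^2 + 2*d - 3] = 4*d + 2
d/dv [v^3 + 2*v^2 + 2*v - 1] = 3*v^2 + 4*v + 2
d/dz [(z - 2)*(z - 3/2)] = 2*z - 7/2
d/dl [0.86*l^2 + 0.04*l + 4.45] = 1.72*l + 0.04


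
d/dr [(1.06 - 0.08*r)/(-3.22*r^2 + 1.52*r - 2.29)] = (-0.2576*r^2 + 6.8264*r - 1.428)/(10.3684*r^4 - 9.7888*r^3 + 17.058*r^2 - 6.9616*r + 5.2441)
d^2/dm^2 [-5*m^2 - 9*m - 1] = -10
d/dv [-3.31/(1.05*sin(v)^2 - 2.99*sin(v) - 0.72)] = (6.951*sin(v) - 9.8969)*cos(v)/(-1.05*sin(v)^2 + 2.99*sin(v) + 0.72)^2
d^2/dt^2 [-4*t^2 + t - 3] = -8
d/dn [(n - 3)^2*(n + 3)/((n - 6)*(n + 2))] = (n^4 - 8*n^3 - 15*n^2 + 18*n + 216)/(n^4 - 8*n^3 - 8*n^2 + 96*n + 144)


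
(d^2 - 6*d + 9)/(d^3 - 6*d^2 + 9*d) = 1/d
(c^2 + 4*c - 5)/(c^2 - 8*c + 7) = (c + 5)/(c - 7)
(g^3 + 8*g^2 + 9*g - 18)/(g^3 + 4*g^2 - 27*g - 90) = (g - 1)/(g - 5)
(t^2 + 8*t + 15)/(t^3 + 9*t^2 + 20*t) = (t + 3)/(t*(t + 4))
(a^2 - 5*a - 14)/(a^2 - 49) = (a + 2)/(a + 7)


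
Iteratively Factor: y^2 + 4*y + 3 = (y + 3)*(y + 1)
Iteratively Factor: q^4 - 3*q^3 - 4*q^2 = (q + 1)*(q^3 - 4*q^2) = (q - 4)*(q + 1)*(q^2) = q*(q - 4)*(q + 1)*(q)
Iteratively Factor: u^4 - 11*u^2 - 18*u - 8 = (u + 1)*(u^3 - u^2 - 10*u - 8) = (u - 4)*(u + 1)*(u^2 + 3*u + 2) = (u - 4)*(u + 1)*(u + 2)*(u + 1)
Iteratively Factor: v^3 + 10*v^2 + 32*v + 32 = (v + 4)*(v^2 + 6*v + 8) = (v + 2)*(v + 4)*(v + 4)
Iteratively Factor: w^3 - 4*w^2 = (w)*(w^2 - 4*w) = w^2*(w - 4)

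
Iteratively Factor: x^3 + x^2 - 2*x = (x)*(x^2 + x - 2) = x*(x - 1)*(x + 2)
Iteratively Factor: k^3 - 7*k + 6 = (k - 1)*(k^2 + k - 6) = (k - 1)*(k + 3)*(k - 2)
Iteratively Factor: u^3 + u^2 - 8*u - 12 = (u + 2)*(u^2 - u - 6) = (u + 2)^2*(u - 3)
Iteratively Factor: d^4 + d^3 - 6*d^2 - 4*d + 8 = (d + 2)*(d^3 - d^2 - 4*d + 4) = (d - 2)*(d + 2)*(d^2 + d - 2) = (d - 2)*(d - 1)*(d + 2)*(d + 2)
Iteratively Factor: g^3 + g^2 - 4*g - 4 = (g + 2)*(g^2 - g - 2) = (g + 1)*(g + 2)*(g - 2)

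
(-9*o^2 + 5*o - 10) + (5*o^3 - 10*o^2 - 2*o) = 5*o^3 - 19*o^2 + 3*o - 10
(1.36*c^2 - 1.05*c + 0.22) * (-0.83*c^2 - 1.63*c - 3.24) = -1.1288*c^4 - 1.3453*c^3 - 2.8775*c^2 + 3.0434*c - 0.7128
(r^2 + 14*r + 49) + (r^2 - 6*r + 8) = 2*r^2 + 8*r + 57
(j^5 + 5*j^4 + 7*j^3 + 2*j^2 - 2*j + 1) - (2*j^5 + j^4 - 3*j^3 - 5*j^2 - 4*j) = -j^5 + 4*j^4 + 10*j^3 + 7*j^2 + 2*j + 1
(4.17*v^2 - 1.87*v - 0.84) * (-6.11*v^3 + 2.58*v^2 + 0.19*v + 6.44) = -25.4787*v^5 + 22.1843*v^4 + 1.1001*v^3 + 24.3323*v^2 - 12.2024*v - 5.4096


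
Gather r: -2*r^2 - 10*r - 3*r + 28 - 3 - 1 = -2*r^2 - 13*r + 24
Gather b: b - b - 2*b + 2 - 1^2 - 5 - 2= -2*b - 6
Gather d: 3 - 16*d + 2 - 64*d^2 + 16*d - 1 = 4 - 64*d^2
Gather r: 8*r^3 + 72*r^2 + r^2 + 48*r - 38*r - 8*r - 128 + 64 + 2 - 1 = 8*r^3 + 73*r^2 + 2*r - 63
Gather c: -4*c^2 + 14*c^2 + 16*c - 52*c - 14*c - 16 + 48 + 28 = 10*c^2 - 50*c + 60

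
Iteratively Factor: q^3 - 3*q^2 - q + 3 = (q + 1)*(q^2 - 4*q + 3) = (q - 1)*(q + 1)*(q - 3)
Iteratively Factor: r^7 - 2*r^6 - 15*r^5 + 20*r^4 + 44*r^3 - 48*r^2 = (r - 2)*(r^6 - 15*r^4 - 10*r^3 + 24*r^2) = (r - 2)*(r + 3)*(r^5 - 3*r^4 - 6*r^3 + 8*r^2) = (r - 2)*(r - 1)*(r + 3)*(r^4 - 2*r^3 - 8*r^2) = r*(r - 2)*(r - 1)*(r + 3)*(r^3 - 2*r^2 - 8*r) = r*(r - 4)*(r - 2)*(r - 1)*(r + 3)*(r^2 + 2*r) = r^2*(r - 4)*(r - 2)*(r - 1)*(r + 3)*(r + 2)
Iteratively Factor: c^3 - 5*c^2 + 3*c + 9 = (c - 3)*(c^2 - 2*c - 3) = (c - 3)*(c + 1)*(c - 3)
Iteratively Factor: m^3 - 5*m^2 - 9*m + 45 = (m - 3)*(m^2 - 2*m - 15) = (m - 3)*(m + 3)*(m - 5)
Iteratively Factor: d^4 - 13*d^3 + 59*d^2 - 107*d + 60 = (d - 4)*(d^3 - 9*d^2 + 23*d - 15) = (d - 4)*(d - 3)*(d^2 - 6*d + 5) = (d - 5)*(d - 4)*(d - 3)*(d - 1)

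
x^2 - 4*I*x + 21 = (x - 7*I)*(x + 3*I)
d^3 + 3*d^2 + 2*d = d*(d + 1)*(d + 2)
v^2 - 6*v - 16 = (v - 8)*(v + 2)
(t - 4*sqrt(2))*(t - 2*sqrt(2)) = t^2 - 6*sqrt(2)*t + 16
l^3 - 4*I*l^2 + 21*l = l*(l - 7*I)*(l + 3*I)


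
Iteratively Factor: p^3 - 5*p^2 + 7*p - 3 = (p - 1)*(p^2 - 4*p + 3) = (p - 1)^2*(p - 3)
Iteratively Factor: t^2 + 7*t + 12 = (t + 3)*(t + 4)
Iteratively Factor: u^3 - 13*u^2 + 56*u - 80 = (u - 4)*(u^2 - 9*u + 20) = (u - 4)^2*(u - 5)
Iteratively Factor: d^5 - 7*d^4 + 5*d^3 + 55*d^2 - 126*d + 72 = (d - 1)*(d^4 - 6*d^3 - d^2 + 54*d - 72) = (d - 1)*(d + 3)*(d^3 - 9*d^2 + 26*d - 24) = (d - 3)*(d - 1)*(d + 3)*(d^2 - 6*d + 8) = (d - 4)*(d - 3)*(d - 1)*(d + 3)*(d - 2)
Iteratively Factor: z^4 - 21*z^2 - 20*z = (z)*(z^3 - 21*z - 20) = z*(z - 5)*(z^2 + 5*z + 4) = z*(z - 5)*(z + 4)*(z + 1)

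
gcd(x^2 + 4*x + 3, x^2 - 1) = x + 1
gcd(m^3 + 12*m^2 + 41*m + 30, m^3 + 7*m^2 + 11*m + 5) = m^2 + 6*m + 5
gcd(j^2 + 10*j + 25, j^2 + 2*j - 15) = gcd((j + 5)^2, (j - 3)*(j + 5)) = j + 5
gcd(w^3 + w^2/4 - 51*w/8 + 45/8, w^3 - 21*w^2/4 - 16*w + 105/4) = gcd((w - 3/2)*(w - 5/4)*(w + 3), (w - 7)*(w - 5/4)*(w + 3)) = w^2 + 7*w/4 - 15/4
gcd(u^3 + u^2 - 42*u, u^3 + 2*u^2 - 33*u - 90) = u - 6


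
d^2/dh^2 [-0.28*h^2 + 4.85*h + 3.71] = -0.560000000000000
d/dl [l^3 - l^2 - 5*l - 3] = 3*l^2 - 2*l - 5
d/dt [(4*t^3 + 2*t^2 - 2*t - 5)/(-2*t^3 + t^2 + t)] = (8*t^4 - 26*t^2 + 10*t + 5)/(t^2*(4*t^4 - 4*t^3 - 3*t^2 + 2*t + 1))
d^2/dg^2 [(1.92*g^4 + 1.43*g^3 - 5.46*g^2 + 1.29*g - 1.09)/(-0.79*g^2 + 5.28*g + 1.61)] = (-2.396544*g^6 + 48.052224*g^5 - 306.50688*g^4 - 300.575108*g^3 - 86.9097900000001*g^2 - 59.364372*g + 113.78545)/(0.493039*g^6 - 9.885744*g^5 + 63.057405*g^4 - 106.90416*g^3 - 128.509395*g^2 - 41.058864*g - 4.173281)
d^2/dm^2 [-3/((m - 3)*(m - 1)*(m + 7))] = 12*(-3*m^4 - 12*m^3 + 24*m^2 + 144*m - 281)/(m^9 + 9*m^8 - 48*m^7 - 360*m^6 + 1578*m^5 + 3042*m^4 - 23752*m^3 + 43344*m^2 - 33075*m + 9261)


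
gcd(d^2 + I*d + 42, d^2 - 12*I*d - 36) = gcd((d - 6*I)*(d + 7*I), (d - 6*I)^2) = d - 6*I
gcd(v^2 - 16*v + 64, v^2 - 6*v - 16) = v - 8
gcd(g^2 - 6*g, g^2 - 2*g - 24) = g - 6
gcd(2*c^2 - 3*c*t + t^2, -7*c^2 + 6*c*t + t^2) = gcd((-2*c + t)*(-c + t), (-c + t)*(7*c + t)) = -c + t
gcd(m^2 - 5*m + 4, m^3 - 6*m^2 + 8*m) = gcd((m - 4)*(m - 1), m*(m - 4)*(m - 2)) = m - 4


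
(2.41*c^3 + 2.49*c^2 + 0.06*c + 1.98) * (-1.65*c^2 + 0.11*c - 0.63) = -3.9765*c^5 - 3.8434*c^4 - 1.3434*c^3 - 4.8291*c^2 + 0.18*c - 1.2474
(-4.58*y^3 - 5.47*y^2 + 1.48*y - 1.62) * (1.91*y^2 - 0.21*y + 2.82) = -8.7478*y^5 - 9.4859*y^4 - 8.9401*y^3 - 18.8304*y^2 + 4.5138*y - 4.5684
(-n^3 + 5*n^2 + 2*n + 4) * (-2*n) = 2*n^4 - 10*n^3 - 4*n^2 - 8*n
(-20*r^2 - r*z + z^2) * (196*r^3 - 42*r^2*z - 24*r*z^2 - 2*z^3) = -3920*r^5 + 644*r^4*z + 718*r^3*z^2 + 22*r^2*z^3 - 22*r*z^4 - 2*z^5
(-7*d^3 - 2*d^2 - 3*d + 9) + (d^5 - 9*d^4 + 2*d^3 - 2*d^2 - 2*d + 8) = d^5 - 9*d^4 - 5*d^3 - 4*d^2 - 5*d + 17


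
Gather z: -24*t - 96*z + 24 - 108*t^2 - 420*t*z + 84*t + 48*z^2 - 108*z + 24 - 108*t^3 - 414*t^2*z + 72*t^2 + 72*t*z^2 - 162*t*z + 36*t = -108*t^3 - 36*t^2 + 96*t + z^2*(72*t + 48) + z*(-414*t^2 - 582*t - 204) + 48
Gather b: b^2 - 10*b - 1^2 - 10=b^2 - 10*b - 11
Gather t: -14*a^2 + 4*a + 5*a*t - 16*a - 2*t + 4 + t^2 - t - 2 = -14*a^2 - 12*a + t^2 + t*(5*a - 3) + 2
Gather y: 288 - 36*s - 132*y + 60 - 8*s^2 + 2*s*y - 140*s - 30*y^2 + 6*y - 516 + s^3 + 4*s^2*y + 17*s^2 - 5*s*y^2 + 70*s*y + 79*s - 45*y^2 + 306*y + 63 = s^3 + 9*s^2 - 97*s + y^2*(-5*s - 75) + y*(4*s^2 + 72*s + 180) - 105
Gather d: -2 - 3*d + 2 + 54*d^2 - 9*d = 54*d^2 - 12*d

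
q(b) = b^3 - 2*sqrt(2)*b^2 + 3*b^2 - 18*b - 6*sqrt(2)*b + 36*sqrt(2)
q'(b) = 3*b^2 - 4*sqrt(2)*b + 6*b - 18 - 6*sqrt(2)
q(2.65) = 0.54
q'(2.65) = -4.51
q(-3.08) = 104.90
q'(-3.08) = 0.92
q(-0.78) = 71.20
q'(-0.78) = -24.93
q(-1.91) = 95.16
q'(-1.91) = -16.20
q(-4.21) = 90.84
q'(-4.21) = 25.24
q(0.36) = 41.45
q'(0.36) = -25.97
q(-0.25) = 57.53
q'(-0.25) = -26.38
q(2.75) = 0.17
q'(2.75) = -2.85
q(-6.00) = 0.00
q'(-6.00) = 79.46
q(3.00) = 0.00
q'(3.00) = 1.54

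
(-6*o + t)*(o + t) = -6*o^2 - 5*o*t + t^2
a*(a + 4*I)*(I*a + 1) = I*a^3 - 3*a^2 + 4*I*a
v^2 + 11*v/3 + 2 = (v + 2/3)*(v + 3)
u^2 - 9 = (u - 3)*(u + 3)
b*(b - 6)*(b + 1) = b^3 - 5*b^2 - 6*b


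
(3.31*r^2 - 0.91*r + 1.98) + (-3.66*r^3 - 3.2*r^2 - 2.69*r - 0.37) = -3.66*r^3 + 0.11*r^2 - 3.6*r + 1.61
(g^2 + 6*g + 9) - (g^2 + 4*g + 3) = 2*g + 6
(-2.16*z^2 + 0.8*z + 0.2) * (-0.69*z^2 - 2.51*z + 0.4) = 1.4904*z^4 + 4.8696*z^3 - 3.01*z^2 - 0.182*z + 0.08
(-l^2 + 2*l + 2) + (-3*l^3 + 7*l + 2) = -3*l^3 - l^2 + 9*l + 4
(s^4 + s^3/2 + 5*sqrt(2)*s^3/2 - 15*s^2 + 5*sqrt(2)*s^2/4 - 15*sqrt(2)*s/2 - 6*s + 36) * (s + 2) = s^5 + 5*s^4/2 + 5*sqrt(2)*s^4/2 - 14*s^3 + 25*sqrt(2)*s^3/4 - 36*s^2 - 5*sqrt(2)*s^2 - 15*sqrt(2)*s + 24*s + 72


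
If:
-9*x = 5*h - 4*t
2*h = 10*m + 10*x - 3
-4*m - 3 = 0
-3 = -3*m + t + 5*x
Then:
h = -343/72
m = -3/4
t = -413/72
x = 7/72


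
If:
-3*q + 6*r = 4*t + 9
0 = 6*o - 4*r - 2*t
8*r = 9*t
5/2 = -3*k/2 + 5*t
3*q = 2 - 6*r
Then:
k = 125/57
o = 143/114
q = -221/114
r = 99/76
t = 22/19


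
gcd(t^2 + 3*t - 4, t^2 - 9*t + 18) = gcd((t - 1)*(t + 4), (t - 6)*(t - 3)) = 1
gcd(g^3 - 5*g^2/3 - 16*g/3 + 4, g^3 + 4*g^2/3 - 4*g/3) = g^2 + 4*g/3 - 4/3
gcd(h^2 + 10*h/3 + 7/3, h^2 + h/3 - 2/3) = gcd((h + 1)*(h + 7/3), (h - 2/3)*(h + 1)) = h + 1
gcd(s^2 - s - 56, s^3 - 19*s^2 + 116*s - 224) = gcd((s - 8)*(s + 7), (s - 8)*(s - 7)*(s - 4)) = s - 8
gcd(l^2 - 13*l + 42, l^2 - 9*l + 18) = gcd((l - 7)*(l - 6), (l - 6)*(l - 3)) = l - 6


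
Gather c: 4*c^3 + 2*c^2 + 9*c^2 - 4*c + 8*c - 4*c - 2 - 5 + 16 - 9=4*c^3 + 11*c^2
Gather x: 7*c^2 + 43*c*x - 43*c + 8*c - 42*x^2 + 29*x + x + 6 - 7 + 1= 7*c^2 - 35*c - 42*x^2 + x*(43*c + 30)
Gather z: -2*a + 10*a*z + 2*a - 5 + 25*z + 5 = z*(10*a + 25)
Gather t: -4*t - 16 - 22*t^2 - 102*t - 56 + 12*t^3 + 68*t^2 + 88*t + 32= 12*t^3 + 46*t^2 - 18*t - 40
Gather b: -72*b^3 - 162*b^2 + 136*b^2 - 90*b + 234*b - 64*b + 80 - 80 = -72*b^3 - 26*b^2 + 80*b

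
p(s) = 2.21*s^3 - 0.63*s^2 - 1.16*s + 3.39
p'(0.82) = 2.26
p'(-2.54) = 44.81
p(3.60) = 94.16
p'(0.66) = 0.90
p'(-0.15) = -0.82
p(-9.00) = -1648.29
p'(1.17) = 6.44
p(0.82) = 3.23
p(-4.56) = -213.97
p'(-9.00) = 547.21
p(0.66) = 2.99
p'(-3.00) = 62.29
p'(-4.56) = 142.45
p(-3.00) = -58.47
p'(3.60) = 80.23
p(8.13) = 1139.90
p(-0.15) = 3.54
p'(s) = 6.63*s^2 - 1.26*s - 1.16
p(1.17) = 4.71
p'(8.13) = 426.82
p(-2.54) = -33.94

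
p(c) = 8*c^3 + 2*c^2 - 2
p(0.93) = 6.16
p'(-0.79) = 11.82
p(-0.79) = -4.70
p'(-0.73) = 9.87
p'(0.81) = 18.99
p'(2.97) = 223.58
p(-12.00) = -13538.00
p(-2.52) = -117.32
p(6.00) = 1798.00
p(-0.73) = -4.05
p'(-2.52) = 142.33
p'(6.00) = 888.00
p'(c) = 24*c^2 + 4*c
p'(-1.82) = 72.22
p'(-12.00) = 3408.00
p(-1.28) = -15.50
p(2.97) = 225.23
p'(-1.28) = 34.20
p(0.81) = 3.56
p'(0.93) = 24.48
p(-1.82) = -43.60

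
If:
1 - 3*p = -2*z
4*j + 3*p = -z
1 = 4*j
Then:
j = 1/4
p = -1/9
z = -2/3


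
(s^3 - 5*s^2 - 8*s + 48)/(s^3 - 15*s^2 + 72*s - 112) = (s + 3)/(s - 7)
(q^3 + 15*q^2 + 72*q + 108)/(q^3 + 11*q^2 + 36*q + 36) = (q + 6)/(q + 2)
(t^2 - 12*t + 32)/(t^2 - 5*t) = (t^2 - 12*t + 32)/(t*(t - 5))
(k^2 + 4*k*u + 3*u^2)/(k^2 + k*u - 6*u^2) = (-k - u)/(-k + 2*u)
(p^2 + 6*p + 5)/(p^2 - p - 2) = (p + 5)/(p - 2)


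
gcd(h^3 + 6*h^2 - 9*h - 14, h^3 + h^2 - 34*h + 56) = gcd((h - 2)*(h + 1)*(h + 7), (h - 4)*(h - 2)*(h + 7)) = h^2 + 5*h - 14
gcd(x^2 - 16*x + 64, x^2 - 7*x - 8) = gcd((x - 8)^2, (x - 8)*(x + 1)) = x - 8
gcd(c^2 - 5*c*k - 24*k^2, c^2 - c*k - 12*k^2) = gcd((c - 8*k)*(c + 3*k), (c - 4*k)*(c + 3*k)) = c + 3*k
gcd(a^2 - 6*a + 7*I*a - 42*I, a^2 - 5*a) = 1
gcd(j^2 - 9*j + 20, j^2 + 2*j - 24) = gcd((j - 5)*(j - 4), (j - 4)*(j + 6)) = j - 4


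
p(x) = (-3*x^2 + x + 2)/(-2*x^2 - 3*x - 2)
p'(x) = (1 - 6*x)/(-2*x^2 - 3*x - 2) + (4*x + 3)*(-3*x^2 + x + 2)/(-2*x^2 - 3*x - 2)^2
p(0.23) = -0.74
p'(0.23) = 1.17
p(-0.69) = 0.13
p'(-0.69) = -5.86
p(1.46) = 0.28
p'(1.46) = 0.50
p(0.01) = -0.99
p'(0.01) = 1.02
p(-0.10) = -1.09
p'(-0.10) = 0.71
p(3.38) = 0.83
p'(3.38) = 0.16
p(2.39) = 0.62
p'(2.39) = 0.27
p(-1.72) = 3.12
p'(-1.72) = 0.28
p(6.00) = 1.09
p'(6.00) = 0.06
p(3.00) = 0.76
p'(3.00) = 0.19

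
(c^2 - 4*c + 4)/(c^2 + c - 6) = (c - 2)/(c + 3)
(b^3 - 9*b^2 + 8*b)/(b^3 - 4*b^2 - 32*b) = (b - 1)/(b + 4)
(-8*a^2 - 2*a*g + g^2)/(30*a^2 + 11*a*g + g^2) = (-8*a^2 - 2*a*g + g^2)/(30*a^2 + 11*a*g + g^2)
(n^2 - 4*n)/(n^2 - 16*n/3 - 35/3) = 3*n*(4 - n)/(-3*n^2 + 16*n + 35)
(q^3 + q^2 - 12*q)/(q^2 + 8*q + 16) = q*(q - 3)/(q + 4)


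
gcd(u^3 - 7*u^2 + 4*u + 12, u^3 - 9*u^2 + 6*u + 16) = u^2 - u - 2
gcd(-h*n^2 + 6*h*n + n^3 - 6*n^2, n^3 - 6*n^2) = n^2 - 6*n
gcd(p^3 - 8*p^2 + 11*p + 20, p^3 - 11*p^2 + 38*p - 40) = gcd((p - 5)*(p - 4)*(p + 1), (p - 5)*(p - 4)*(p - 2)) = p^2 - 9*p + 20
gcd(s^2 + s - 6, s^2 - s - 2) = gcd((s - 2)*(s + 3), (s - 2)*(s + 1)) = s - 2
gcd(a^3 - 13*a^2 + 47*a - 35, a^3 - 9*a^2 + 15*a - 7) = a^2 - 8*a + 7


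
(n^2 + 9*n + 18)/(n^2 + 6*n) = (n + 3)/n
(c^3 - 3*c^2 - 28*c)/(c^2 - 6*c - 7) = c*(c + 4)/(c + 1)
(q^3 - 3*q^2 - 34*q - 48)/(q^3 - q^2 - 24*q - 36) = (q - 8)/(q - 6)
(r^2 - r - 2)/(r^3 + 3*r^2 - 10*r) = (r + 1)/(r*(r + 5))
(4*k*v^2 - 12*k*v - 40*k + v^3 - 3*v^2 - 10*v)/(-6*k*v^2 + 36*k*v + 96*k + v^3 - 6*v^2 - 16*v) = (4*k*v - 20*k + v^2 - 5*v)/(-6*k*v + 48*k + v^2 - 8*v)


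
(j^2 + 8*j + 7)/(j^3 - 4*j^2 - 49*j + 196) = (j + 1)/(j^2 - 11*j + 28)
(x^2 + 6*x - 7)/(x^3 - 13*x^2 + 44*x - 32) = (x + 7)/(x^2 - 12*x + 32)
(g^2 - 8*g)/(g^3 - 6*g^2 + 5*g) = (g - 8)/(g^2 - 6*g + 5)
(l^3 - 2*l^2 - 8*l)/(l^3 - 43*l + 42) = l*(l^2 - 2*l - 8)/(l^3 - 43*l + 42)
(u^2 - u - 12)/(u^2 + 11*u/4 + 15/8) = 8*(u^2 - u - 12)/(8*u^2 + 22*u + 15)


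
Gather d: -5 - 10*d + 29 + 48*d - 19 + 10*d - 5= 48*d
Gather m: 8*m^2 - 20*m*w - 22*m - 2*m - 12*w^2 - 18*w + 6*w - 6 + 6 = 8*m^2 + m*(-20*w - 24) - 12*w^2 - 12*w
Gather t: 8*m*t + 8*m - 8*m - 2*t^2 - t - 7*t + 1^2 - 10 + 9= -2*t^2 + t*(8*m - 8)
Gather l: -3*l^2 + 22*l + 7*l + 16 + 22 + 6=-3*l^2 + 29*l + 44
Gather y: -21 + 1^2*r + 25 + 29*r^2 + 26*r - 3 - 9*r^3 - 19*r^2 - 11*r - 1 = -9*r^3 + 10*r^2 + 16*r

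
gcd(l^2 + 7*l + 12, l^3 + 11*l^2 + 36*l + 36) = l + 3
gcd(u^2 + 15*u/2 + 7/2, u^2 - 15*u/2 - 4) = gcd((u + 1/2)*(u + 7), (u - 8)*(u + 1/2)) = u + 1/2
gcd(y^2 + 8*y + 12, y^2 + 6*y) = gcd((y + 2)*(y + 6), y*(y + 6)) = y + 6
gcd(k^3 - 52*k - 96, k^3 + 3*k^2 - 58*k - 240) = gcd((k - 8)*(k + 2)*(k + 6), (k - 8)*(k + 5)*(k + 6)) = k^2 - 2*k - 48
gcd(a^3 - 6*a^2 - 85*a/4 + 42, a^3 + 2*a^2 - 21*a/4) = a^2 + 2*a - 21/4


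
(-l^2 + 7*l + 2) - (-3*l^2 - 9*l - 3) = 2*l^2 + 16*l + 5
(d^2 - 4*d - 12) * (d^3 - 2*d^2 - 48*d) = d^5 - 6*d^4 - 52*d^3 + 216*d^2 + 576*d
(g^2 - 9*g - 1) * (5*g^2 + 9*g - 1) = 5*g^4 - 36*g^3 - 87*g^2 + 1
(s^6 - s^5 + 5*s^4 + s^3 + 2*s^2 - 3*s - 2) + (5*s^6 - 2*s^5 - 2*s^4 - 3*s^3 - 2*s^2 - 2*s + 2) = 6*s^6 - 3*s^5 + 3*s^4 - 2*s^3 - 5*s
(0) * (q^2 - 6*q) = 0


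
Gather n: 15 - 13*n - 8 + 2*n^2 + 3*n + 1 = 2*n^2 - 10*n + 8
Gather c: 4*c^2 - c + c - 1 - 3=4*c^2 - 4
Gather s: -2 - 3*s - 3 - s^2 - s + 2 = -s^2 - 4*s - 3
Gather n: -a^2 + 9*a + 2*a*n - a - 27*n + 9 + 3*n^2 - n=-a^2 + 8*a + 3*n^2 + n*(2*a - 28) + 9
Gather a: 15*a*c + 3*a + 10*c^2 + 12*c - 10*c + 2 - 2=a*(15*c + 3) + 10*c^2 + 2*c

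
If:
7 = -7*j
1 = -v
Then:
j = -1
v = -1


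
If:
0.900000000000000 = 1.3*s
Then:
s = 0.69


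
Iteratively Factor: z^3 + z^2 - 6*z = (z)*(z^2 + z - 6) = z*(z + 3)*(z - 2)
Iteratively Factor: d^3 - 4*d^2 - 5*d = (d + 1)*(d^2 - 5*d) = d*(d + 1)*(d - 5)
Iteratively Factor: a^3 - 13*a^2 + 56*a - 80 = (a - 4)*(a^2 - 9*a + 20) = (a - 4)^2*(a - 5)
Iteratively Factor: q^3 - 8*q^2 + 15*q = (q)*(q^2 - 8*q + 15) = q*(q - 5)*(q - 3)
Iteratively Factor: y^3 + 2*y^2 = (y)*(y^2 + 2*y) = y^2*(y + 2)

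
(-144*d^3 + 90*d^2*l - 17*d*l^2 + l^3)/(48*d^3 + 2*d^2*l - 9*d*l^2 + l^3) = (-6*d + l)/(2*d + l)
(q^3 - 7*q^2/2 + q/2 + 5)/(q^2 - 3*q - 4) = (q^2 - 9*q/2 + 5)/(q - 4)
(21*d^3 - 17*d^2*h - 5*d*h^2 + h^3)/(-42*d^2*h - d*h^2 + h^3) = (-3*d^2 + 2*d*h + h^2)/(h*(6*d + h))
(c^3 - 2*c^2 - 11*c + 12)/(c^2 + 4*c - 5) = (c^2 - c - 12)/(c + 5)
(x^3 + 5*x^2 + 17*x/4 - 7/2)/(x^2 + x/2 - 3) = (4*x^2 + 12*x - 7)/(2*(2*x - 3))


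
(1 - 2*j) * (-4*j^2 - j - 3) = 8*j^3 - 2*j^2 + 5*j - 3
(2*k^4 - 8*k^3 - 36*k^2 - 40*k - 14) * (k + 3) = 2*k^5 - 2*k^4 - 60*k^3 - 148*k^2 - 134*k - 42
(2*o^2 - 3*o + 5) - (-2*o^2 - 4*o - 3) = 4*o^2 + o + 8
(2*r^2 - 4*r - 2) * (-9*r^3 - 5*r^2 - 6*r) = -18*r^5 + 26*r^4 + 26*r^3 + 34*r^2 + 12*r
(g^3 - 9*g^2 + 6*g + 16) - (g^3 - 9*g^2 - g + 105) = 7*g - 89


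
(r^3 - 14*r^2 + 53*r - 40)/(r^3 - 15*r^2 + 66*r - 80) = (r - 1)/(r - 2)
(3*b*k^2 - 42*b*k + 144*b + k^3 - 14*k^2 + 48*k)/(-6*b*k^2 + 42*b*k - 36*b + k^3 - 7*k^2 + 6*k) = (-3*b*k + 24*b - k^2 + 8*k)/(6*b*k - 6*b - k^2 + k)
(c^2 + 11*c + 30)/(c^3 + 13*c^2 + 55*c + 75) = (c + 6)/(c^2 + 8*c + 15)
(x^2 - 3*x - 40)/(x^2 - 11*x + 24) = (x + 5)/(x - 3)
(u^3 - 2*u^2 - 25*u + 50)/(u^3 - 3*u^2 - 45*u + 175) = (u^2 + 3*u - 10)/(u^2 + 2*u - 35)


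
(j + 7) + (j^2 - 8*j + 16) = j^2 - 7*j + 23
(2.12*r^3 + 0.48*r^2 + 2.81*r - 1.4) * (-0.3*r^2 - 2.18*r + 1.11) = -0.636*r^5 - 4.7656*r^4 + 0.4638*r^3 - 5.173*r^2 + 6.1711*r - 1.554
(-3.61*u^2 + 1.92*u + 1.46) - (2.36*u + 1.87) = -3.61*u^2 - 0.44*u - 0.41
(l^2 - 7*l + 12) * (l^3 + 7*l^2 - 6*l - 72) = l^5 - 43*l^3 + 54*l^2 + 432*l - 864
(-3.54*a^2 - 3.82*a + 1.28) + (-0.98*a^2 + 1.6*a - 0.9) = -4.52*a^2 - 2.22*a + 0.38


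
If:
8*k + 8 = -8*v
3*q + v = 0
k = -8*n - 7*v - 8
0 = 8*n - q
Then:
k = 4/17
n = 7/136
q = 7/17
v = -21/17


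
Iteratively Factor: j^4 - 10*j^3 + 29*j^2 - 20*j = (j - 4)*(j^3 - 6*j^2 + 5*j) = (j - 4)*(j - 1)*(j^2 - 5*j) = (j - 5)*(j - 4)*(j - 1)*(j)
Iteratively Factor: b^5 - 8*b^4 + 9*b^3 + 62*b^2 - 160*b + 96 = (b - 4)*(b^4 - 4*b^3 - 7*b^2 + 34*b - 24) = (b - 4)*(b - 1)*(b^3 - 3*b^2 - 10*b + 24) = (b - 4)*(b - 2)*(b - 1)*(b^2 - b - 12) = (b - 4)^2*(b - 2)*(b - 1)*(b + 3)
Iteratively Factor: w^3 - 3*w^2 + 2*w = (w - 2)*(w^2 - w) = w*(w - 2)*(w - 1)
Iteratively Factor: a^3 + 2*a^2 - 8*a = (a + 4)*(a^2 - 2*a) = a*(a + 4)*(a - 2)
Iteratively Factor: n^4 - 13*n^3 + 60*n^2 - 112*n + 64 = (n - 4)*(n^3 - 9*n^2 + 24*n - 16) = (n - 4)^2*(n^2 - 5*n + 4) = (n - 4)^3*(n - 1)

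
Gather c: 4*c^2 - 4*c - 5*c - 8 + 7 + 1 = 4*c^2 - 9*c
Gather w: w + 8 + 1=w + 9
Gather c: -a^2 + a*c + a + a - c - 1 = -a^2 + 2*a + c*(a - 1) - 1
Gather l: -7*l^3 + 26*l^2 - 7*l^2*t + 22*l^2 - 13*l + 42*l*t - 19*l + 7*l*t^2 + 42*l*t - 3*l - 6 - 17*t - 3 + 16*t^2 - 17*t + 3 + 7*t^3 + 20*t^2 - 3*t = -7*l^3 + l^2*(48 - 7*t) + l*(7*t^2 + 84*t - 35) + 7*t^3 + 36*t^2 - 37*t - 6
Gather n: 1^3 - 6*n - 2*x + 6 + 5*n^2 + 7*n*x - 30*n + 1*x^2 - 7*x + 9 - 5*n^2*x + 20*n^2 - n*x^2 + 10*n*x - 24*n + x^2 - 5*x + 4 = n^2*(25 - 5*x) + n*(-x^2 + 17*x - 60) + 2*x^2 - 14*x + 20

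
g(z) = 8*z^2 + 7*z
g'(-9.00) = -137.00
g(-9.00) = 585.00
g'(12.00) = 199.00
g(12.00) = 1236.00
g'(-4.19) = -60.04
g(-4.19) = 111.12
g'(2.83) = 52.28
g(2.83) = 83.88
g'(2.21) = 42.36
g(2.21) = 54.54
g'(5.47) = 94.52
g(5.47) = 277.66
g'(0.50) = 15.00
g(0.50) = 5.50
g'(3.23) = 58.68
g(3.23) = 106.07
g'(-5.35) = -78.60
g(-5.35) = 191.53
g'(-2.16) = -27.56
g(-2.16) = 22.20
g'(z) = 16*z + 7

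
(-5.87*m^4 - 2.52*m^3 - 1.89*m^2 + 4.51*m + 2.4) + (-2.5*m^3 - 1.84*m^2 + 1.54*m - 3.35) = -5.87*m^4 - 5.02*m^3 - 3.73*m^2 + 6.05*m - 0.95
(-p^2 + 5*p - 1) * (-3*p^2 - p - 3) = 3*p^4 - 14*p^3 + p^2 - 14*p + 3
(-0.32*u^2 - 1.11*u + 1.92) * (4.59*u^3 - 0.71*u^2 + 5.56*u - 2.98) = -1.4688*u^5 - 4.8677*u^4 + 7.8217*u^3 - 6.5812*u^2 + 13.983*u - 5.7216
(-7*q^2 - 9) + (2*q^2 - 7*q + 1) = -5*q^2 - 7*q - 8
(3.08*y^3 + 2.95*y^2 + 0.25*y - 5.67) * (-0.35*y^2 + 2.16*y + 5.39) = -1.078*y^5 + 5.6203*y^4 + 22.8857*y^3 + 18.425*y^2 - 10.8997*y - 30.5613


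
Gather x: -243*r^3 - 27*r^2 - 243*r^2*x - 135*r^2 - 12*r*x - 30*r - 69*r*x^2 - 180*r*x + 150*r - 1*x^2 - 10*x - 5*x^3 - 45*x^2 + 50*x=-243*r^3 - 162*r^2 + 120*r - 5*x^3 + x^2*(-69*r - 46) + x*(-243*r^2 - 192*r + 40)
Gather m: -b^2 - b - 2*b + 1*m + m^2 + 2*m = -b^2 - 3*b + m^2 + 3*m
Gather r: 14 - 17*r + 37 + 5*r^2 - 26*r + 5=5*r^2 - 43*r + 56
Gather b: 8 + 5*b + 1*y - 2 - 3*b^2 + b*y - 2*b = -3*b^2 + b*(y + 3) + y + 6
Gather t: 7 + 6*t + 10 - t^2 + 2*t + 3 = -t^2 + 8*t + 20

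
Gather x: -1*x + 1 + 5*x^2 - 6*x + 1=5*x^2 - 7*x + 2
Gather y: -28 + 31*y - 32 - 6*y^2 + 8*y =-6*y^2 + 39*y - 60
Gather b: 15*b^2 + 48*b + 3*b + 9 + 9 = 15*b^2 + 51*b + 18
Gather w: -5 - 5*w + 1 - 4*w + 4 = -9*w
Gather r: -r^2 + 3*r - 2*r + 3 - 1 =-r^2 + r + 2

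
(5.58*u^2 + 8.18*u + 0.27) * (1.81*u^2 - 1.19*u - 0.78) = 10.0998*u^4 + 8.1656*u^3 - 13.5979*u^2 - 6.7017*u - 0.2106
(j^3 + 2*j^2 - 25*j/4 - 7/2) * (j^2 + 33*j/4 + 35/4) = j^5 + 41*j^4/4 + 19*j^3 - 601*j^2/16 - 1337*j/16 - 245/8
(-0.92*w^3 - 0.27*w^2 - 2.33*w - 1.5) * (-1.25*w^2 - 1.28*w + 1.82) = 1.15*w^5 + 1.5151*w^4 + 1.5837*w^3 + 4.366*w^2 - 2.3206*w - 2.73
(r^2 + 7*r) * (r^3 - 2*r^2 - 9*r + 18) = r^5 + 5*r^4 - 23*r^3 - 45*r^2 + 126*r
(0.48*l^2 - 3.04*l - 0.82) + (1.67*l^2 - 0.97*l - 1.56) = 2.15*l^2 - 4.01*l - 2.38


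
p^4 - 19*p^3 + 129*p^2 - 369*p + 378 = (p - 7)*(p - 6)*(p - 3)^2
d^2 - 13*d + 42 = (d - 7)*(d - 6)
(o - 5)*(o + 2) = o^2 - 3*o - 10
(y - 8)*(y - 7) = y^2 - 15*y + 56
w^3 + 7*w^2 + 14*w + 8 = (w + 1)*(w + 2)*(w + 4)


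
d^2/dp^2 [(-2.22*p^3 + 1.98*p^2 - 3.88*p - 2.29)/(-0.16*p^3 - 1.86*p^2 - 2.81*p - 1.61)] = (-1.42272*p^6 - 5.39270400000001*p^5 + 6.11039999999997*p^4 + 83.862332*p^3 + 137.555412*p^2 + 33.086544*p - 22.922862)/(0.004096*p^9 + 0.142848*p^8 + 1.876416*p^7 + 11.57604*p^6 + 35.829372*p^5 + 65.113242*p^4 + 73.921205*p^3 + 52.602081*p^2 + 21.851403*p + 4.173281)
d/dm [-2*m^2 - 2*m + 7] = -4*m - 2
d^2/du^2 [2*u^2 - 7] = 4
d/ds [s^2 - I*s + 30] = 2*s - I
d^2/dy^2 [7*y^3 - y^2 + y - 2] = 42*y - 2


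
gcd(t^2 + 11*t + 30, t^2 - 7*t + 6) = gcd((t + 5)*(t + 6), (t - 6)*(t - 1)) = 1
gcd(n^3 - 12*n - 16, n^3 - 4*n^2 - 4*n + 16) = n^2 - 2*n - 8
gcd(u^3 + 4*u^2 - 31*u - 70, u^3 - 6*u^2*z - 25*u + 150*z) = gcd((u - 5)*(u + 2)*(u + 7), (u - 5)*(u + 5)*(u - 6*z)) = u - 5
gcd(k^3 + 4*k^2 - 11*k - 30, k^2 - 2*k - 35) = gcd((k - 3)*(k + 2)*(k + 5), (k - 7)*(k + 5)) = k + 5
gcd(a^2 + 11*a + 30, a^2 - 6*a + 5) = 1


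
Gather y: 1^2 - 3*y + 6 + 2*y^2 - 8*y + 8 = 2*y^2 - 11*y + 15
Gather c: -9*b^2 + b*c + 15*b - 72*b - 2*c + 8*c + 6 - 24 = -9*b^2 - 57*b + c*(b + 6) - 18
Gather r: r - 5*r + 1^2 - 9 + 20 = 12 - 4*r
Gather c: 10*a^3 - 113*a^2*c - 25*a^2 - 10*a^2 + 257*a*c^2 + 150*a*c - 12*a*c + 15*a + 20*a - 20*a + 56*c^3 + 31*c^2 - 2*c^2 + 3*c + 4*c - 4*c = 10*a^3 - 35*a^2 + 15*a + 56*c^3 + c^2*(257*a + 29) + c*(-113*a^2 + 138*a + 3)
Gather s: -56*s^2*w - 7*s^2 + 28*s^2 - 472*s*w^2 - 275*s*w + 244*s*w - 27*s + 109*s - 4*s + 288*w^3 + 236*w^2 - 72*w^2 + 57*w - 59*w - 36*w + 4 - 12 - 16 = s^2*(21 - 56*w) + s*(-472*w^2 - 31*w + 78) + 288*w^3 + 164*w^2 - 38*w - 24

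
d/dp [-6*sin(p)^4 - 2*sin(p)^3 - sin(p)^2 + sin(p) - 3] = (-24*sin(p)^3 - 6*sin(p)^2 - 2*sin(p) + 1)*cos(p)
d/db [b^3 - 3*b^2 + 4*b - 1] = 3*b^2 - 6*b + 4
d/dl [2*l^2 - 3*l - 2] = 4*l - 3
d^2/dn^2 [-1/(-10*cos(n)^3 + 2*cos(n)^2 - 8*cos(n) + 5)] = 2*((31*cos(n) - 8*cos(2*n) + 45*cos(3*n))*(10*cos(n)^3 - 2*cos(n)^2 + 8*cos(n) - 5)/4 + 4*(15*cos(n)^2 - 2*cos(n) + 4)^2*sin(n)^2)/(10*cos(n)^3 - 2*cos(n)^2 + 8*cos(n) - 5)^3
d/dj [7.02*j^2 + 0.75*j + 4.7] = 14.04*j + 0.75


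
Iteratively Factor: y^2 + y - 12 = (y + 4)*(y - 3)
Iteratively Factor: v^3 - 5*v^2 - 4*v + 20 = (v + 2)*(v^2 - 7*v + 10) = (v - 5)*(v + 2)*(v - 2)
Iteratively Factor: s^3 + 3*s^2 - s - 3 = (s + 1)*(s^2 + 2*s - 3) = (s - 1)*(s + 1)*(s + 3)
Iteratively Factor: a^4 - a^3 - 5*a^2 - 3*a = (a - 3)*(a^3 + 2*a^2 + a) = (a - 3)*(a + 1)*(a^2 + a) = (a - 3)*(a + 1)^2*(a)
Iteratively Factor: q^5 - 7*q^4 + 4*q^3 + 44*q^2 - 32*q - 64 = (q - 4)*(q^4 - 3*q^3 - 8*q^2 + 12*q + 16) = (q - 4)*(q - 2)*(q^3 - q^2 - 10*q - 8) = (q - 4)^2*(q - 2)*(q^2 + 3*q + 2) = (q - 4)^2*(q - 2)*(q + 2)*(q + 1)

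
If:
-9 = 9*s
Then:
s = -1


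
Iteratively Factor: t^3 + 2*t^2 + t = (t)*(t^2 + 2*t + 1) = t*(t + 1)*(t + 1)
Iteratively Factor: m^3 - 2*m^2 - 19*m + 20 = (m + 4)*(m^2 - 6*m + 5) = (m - 5)*(m + 4)*(m - 1)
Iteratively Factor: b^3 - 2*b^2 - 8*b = (b)*(b^2 - 2*b - 8) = b*(b - 4)*(b + 2)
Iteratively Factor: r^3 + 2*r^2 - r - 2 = (r + 2)*(r^2 - 1) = (r - 1)*(r + 2)*(r + 1)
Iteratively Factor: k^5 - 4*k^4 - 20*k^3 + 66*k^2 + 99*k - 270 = (k - 2)*(k^4 - 2*k^3 - 24*k^2 + 18*k + 135) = (k - 5)*(k - 2)*(k^3 + 3*k^2 - 9*k - 27) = (k - 5)*(k - 2)*(k + 3)*(k^2 - 9) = (k - 5)*(k - 2)*(k + 3)^2*(k - 3)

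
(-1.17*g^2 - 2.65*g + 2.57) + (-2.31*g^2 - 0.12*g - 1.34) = -3.48*g^2 - 2.77*g + 1.23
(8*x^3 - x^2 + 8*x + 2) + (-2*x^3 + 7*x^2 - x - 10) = 6*x^3 + 6*x^2 + 7*x - 8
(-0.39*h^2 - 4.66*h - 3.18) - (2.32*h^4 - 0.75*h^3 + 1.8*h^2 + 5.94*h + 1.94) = -2.32*h^4 + 0.75*h^3 - 2.19*h^2 - 10.6*h - 5.12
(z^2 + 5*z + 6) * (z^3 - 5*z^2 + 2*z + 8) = z^5 - 17*z^3 - 12*z^2 + 52*z + 48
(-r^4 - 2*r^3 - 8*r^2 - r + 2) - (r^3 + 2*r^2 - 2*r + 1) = -r^4 - 3*r^3 - 10*r^2 + r + 1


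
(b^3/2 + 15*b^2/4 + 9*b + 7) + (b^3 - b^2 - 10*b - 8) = 3*b^3/2 + 11*b^2/4 - b - 1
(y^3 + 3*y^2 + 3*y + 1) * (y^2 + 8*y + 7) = y^5 + 11*y^4 + 34*y^3 + 46*y^2 + 29*y + 7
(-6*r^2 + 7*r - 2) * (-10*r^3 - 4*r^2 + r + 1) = 60*r^5 - 46*r^4 - 14*r^3 + 9*r^2 + 5*r - 2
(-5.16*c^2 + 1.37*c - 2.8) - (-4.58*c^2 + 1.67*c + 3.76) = -0.58*c^2 - 0.3*c - 6.56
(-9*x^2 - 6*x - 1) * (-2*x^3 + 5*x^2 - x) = 18*x^5 - 33*x^4 - 19*x^3 + x^2 + x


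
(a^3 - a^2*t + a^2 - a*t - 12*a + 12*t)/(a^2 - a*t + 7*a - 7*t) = (a^2 + a - 12)/(a + 7)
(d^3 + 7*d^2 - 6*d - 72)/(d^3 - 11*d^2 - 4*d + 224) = (d^2 + 3*d - 18)/(d^2 - 15*d + 56)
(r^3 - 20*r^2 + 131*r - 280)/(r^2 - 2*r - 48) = (r^2 - 12*r + 35)/(r + 6)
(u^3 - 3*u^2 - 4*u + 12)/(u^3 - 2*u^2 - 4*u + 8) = (u - 3)/(u - 2)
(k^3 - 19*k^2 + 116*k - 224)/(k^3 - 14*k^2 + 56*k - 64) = (k - 7)/(k - 2)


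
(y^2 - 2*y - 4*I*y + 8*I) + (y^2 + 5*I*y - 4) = 2*y^2 - 2*y + I*y - 4 + 8*I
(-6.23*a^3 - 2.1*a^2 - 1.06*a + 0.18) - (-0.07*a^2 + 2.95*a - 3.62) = -6.23*a^3 - 2.03*a^2 - 4.01*a + 3.8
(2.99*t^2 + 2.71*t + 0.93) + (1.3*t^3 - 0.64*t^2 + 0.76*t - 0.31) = 1.3*t^3 + 2.35*t^2 + 3.47*t + 0.62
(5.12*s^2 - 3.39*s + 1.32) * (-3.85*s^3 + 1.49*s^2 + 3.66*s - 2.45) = -19.712*s^5 + 20.6803*s^4 + 8.6061*s^3 - 22.9846*s^2 + 13.1367*s - 3.234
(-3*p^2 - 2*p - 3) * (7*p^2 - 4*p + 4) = -21*p^4 - 2*p^3 - 25*p^2 + 4*p - 12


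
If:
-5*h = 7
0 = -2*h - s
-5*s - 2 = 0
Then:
No Solution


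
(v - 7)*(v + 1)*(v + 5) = v^3 - v^2 - 37*v - 35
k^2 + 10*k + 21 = (k + 3)*(k + 7)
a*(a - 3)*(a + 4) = a^3 + a^2 - 12*a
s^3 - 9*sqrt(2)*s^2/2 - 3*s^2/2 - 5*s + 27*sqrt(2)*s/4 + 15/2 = (s - 3/2)*(s - 5*sqrt(2))*(s + sqrt(2)/2)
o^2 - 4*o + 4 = (o - 2)^2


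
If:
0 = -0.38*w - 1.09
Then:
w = -2.87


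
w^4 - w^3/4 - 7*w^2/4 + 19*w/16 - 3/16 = (w - 1)*(w - 1/2)*(w - 1/4)*(w + 3/2)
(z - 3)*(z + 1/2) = z^2 - 5*z/2 - 3/2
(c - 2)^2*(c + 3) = c^3 - c^2 - 8*c + 12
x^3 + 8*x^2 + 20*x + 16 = (x + 2)^2*(x + 4)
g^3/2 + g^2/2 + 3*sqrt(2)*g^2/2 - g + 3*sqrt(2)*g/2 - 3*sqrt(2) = (g/2 + 1)*(g - 1)*(g + 3*sqrt(2))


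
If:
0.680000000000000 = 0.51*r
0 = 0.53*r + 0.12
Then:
No Solution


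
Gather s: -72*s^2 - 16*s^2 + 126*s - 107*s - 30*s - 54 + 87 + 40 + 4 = -88*s^2 - 11*s + 77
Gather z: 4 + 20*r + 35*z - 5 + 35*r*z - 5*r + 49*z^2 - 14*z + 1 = 15*r + 49*z^2 + z*(35*r + 21)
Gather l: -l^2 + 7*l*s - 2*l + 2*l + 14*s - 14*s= -l^2 + 7*l*s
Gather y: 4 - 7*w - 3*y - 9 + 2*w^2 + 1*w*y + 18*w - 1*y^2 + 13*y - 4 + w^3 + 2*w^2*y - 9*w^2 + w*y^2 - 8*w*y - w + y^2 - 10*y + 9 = w^3 - 7*w^2 + w*y^2 + 10*w + y*(2*w^2 - 7*w)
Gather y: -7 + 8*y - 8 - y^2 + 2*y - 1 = -y^2 + 10*y - 16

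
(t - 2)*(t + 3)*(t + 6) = t^3 + 7*t^2 - 36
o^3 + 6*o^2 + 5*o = o*(o + 1)*(o + 5)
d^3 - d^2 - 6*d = d*(d - 3)*(d + 2)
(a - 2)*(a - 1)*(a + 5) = a^3 + 2*a^2 - 13*a + 10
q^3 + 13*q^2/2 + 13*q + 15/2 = (q + 1)*(q + 5/2)*(q + 3)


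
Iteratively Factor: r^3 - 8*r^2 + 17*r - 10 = (r - 1)*(r^2 - 7*r + 10) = (r - 2)*(r - 1)*(r - 5)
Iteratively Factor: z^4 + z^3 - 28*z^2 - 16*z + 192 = (z + 4)*(z^3 - 3*z^2 - 16*z + 48) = (z - 4)*(z + 4)*(z^2 + z - 12) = (z - 4)*(z - 3)*(z + 4)*(z + 4)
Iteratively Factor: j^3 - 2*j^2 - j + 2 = (j - 2)*(j^2 - 1) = (j - 2)*(j + 1)*(j - 1)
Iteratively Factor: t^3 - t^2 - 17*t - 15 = (t + 3)*(t^2 - 4*t - 5) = (t + 1)*(t + 3)*(t - 5)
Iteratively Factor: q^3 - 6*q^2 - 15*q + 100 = (q - 5)*(q^2 - q - 20) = (q - 5)^2*(q + 4)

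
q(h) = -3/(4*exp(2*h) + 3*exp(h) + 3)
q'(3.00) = 0.00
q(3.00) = 0.00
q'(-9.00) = 0.00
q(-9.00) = -1.00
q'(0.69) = 0.18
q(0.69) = -0.12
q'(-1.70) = 0.18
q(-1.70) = -0.81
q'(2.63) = 0.01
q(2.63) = -0.00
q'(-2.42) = 0.09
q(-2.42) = -0.91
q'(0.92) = 0.14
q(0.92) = -0.08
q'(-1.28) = 0.25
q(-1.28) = -0.72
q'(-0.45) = 0.36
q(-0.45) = -0.46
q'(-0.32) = 0.36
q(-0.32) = -0.41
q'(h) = -3*(-8*exp(2*h) - 3*exp(h))/(4*exp(2*h) + 3*exp(h) + 3)^2 = (24*exp(h) + 9)*exp(h)/(4*exp(2*h) + 3*exp(h) + 3)^2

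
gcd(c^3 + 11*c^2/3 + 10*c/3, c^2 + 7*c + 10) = c + 2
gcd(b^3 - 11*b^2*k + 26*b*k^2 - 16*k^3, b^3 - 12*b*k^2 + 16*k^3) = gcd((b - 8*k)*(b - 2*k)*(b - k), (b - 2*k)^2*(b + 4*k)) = b - 2*k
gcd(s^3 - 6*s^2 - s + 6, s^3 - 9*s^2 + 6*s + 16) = s + 1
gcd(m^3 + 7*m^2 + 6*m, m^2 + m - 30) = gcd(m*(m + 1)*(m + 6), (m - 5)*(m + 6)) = m + 6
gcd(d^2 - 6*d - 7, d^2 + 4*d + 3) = d + 1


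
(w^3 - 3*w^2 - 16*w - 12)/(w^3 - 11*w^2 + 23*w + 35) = (w^2 - 4*w - 12)/(w^2 - 12*w + 35)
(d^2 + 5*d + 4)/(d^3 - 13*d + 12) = (d + 1)/(d^2 - 4*d + 3)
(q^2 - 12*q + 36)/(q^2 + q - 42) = (q - 6)/(q + 7)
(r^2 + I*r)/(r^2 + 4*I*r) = (r + I)/(r + 4*I)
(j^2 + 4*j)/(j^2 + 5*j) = (j + 4)/(j + 5)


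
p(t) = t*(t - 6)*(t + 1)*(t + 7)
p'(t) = t*(t - 6)*(t + 1) + t*(t - 6)*(t + 7) + t*(t + 1)*(t + 7) + (t - 6)*(t + 1)*(t + 7) = 4*t^3 + 6*t^2 - 82*t - 42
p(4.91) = -376.71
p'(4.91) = 173.51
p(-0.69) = 9.03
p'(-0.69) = 16.12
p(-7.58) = 392.85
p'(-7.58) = -817.78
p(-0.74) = 8.12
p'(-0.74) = 20.34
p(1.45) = -136.58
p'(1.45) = -136.09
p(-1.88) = -66.75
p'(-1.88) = 106.79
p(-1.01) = -0.42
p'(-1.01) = 42.82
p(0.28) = -14.92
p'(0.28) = -64.40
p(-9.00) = 2160.00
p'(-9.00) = -1734.00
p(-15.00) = 35280.00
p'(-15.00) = -10962.00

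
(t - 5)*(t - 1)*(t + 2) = t^3 - 4*t^2 - 7*t + 10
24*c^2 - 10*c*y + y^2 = (-6*c + y)*(-4*c + y)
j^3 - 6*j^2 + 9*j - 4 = (j - 4)*(j - 1)^2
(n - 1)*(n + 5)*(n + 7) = n^3 + 11*n^2 + 23*n - 35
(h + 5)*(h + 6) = h^2 + 11*h + 30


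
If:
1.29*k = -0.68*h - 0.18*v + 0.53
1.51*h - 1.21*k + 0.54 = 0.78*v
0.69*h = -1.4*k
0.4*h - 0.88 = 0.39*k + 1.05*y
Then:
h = 0.76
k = -0.38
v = 2.76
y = -0.41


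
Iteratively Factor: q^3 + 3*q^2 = (q)*(q^2 + 3*q) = q^2*(q + 3)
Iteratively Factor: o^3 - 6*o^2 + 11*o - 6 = (o - 2)*(o^2 - 4*o + 3) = (o - 2)*(o - 1)*(o - 3)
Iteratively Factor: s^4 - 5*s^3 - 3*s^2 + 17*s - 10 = (s - 5)*(s^3 - 3*s + 2) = (s - 5)*(s - 1)*(s^2 + s - 2) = (s - 5)*(s - 1)^2*(s + 2)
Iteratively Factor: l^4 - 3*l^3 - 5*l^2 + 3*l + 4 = (l - 1)*(l^3 - 2*l^2 - 7*l - 4) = (l - 1)*(l + 1)*(l^2 - 3*l - 4) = (l - 4)*(l - 1)*(l + 1)*(l + 1)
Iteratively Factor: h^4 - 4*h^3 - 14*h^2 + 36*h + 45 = (h - 5)*(h^3 + h^2 - 9*h - 9) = (h - 5)*(h + 1)*(h^2 - 9) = (h - 5)*(h + 1)*(h + 3)*(h - 3)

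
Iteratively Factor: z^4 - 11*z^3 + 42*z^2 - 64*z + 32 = (z - 4)*(z^3 - 7*z^2 + 14*z - 8) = (z - 4)*(z - 1)*(z^2 - 6*z + 8) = (z - 4)*(z - 2)*(z - 1)*(z - 4)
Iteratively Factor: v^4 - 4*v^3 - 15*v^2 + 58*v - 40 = (v - 2)*(v^3 - 2*v^2 - 19*v + 20) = (v - 2)*(v + 4)*(v^2 - 6*v + 5) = (v - 2)*(v - 1)*(v + 4)*(v - 5)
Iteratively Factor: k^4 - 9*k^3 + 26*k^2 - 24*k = (k - 4)*(k^3 - 5*k^2 + 6*k) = k*(k - 4)*(k^2 - 5*k + 6) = k*(k - 4)*(k - 2)*(k - 3)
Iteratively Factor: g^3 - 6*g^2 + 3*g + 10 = (g - 2)*(g^2 - 4*g - 5) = (g - 5)*(g - 2)*(g + 1)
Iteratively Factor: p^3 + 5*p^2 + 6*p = (p)*(p^2 + 5*p + 6) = p*(p + 2)*(p + 3)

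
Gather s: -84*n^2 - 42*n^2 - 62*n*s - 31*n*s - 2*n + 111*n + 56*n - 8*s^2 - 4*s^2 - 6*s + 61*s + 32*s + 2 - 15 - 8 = -126*n^2 + 165*n - 12*s^2 + s*(87 - 93*n) - 21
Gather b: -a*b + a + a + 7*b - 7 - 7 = 2*a + b*(7 - a) - 14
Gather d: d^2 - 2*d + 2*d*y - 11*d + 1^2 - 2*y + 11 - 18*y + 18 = d^2 + d*(2*y - 13) - 20*y + 30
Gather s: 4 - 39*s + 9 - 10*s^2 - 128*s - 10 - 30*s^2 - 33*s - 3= -40*s^2 - 200*s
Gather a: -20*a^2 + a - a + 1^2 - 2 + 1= -20*a^2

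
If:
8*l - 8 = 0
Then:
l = 1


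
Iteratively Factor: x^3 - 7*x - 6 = (x + 2)*(x^2 - 2*x - 3) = (x + 1)*(x + 2)*(x - 3)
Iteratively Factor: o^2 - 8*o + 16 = (o - 4)*(o - 4)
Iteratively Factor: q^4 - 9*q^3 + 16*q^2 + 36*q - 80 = (q + 2)*(q^3 - 11*q^2 + 38*q - 40) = (q - 2)*(q + 2)*(q^2 - 9*q + 20) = (q - 4)*(q - 2)*(q + 2)*(q - 5)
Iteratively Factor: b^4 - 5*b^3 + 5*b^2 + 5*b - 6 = (b - 2)*(b^3 - 3*b^2 - b + 3) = (b - 2)*(b + 1)*(b^2 - 4*b + 3) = (b - 2)*(b - 1)*(b + 1)*(b - 3)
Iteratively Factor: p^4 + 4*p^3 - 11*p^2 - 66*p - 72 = (p - 4)*(p^3 + 8*p^2 + 21*p + 18) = (p - 4)*(p + 2)*(p^2 + 6*p + 9) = (p - 4)*(p + 2)*(p + 3)*(p + 3)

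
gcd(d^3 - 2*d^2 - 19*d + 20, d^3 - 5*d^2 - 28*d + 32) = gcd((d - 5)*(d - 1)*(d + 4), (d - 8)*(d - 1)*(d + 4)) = d^2 + 3*d - 4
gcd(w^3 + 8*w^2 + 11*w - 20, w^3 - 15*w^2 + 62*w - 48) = w - 1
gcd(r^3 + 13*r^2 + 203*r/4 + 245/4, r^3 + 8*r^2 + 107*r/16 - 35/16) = r + 7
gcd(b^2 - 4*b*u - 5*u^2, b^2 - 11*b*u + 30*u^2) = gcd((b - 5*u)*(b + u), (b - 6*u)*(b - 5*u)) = -b + 5*u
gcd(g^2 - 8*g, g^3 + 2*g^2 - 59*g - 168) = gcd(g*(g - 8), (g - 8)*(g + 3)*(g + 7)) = g - 8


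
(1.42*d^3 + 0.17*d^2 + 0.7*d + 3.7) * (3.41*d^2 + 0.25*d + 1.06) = 4.8422*d^5 + 0.9347*d^4 + 3.9347*d^3 + 12.9722*d^2 + 1.667*d + 3.922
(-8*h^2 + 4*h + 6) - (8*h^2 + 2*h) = -16*h^2 + 2*h + 6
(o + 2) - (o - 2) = 4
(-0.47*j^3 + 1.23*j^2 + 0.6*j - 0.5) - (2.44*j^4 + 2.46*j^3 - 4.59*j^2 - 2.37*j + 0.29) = -2.44*j^4 - 2.93*j^3 + 5.82*j^2 + 2.97*j - 0.79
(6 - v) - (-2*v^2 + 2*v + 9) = 2*v^2 - 3*v - 3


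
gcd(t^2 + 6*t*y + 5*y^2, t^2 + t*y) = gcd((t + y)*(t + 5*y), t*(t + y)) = t + y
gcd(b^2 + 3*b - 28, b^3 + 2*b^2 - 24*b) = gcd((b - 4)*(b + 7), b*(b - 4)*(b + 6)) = b - 4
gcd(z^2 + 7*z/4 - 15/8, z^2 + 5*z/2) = z + 5/2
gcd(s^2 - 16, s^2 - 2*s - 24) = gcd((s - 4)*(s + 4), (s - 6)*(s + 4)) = s + 4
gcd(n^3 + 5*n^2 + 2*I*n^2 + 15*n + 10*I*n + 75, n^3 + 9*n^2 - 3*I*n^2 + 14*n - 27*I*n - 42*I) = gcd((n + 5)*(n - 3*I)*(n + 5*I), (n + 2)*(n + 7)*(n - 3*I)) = n - 3*I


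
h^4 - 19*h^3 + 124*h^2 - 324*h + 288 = (h - 8)*(h - 6)*(h - 3)*(h - 2)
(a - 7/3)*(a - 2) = a^2 - 13*a/3 + 14/3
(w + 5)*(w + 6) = w^2 + 11*w + 30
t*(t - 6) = t^2 - 6*t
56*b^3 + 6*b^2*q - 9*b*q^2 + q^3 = (-7*b + q)*(-4*b + q)*(2*b + q)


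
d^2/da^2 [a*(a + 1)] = 2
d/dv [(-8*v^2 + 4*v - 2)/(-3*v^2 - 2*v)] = 4*(7*v^2 - 3*v - 1)/(v^2*(9*v^2 + 12*v + 4))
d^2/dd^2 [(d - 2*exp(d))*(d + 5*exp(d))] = 3*d*exp(d) - 40*exp(2*d) + 6*exp(d) + 2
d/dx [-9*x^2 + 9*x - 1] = 9 - 18*x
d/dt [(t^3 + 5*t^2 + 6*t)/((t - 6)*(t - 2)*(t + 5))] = 2*(-4*t^4 - 34*t^3 + 29*t^2 + 300*t + 180)/(t^6 - 6*t^5 - 47*t^4 + 288*t^3 + 424*t^2 - 3360*t + 3600)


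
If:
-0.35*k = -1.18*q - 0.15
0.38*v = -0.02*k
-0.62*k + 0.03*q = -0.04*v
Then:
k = -0.01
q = -0.13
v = 0.00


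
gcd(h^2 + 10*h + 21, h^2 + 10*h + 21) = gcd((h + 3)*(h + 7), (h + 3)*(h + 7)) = h^2 + 10*h + 21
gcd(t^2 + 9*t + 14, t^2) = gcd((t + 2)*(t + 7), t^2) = 1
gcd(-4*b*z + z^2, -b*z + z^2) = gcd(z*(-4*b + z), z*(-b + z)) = z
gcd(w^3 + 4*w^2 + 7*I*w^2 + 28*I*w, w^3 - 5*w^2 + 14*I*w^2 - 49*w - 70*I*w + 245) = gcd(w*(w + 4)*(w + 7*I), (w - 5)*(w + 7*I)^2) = w + 7*I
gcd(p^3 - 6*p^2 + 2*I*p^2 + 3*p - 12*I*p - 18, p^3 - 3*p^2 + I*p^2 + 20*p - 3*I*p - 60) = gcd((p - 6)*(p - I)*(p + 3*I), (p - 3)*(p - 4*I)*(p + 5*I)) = 1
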